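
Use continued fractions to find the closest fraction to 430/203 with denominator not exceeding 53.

36/17

Expand x = 430/203 as a continued fraction with the Euclidean algorithm:
  430 = 2*203 + 24, so a_0 = 2.
  203 = 8*24 + 11, so a_1 = 8.
  24 = 2*11 + 2, so a_2 = 2.
  11 = 5*2 + 1, so a_3 = 5.
  2 = 2*1 + 0, so a_4 = 2.
so x = [2; 8, 2, 5, 2].
Convergents (p_i = a_i*p_{i-1} + p_{i-2}, q_i = a_i*q_{i-1} + q_{i-2} with p_{-2}=0, p_{-1}=1, q_{-2}=1, q_{-1}=0), until the denominator exceeds 53:
  i=0: a_0=2, p_0 = 2*1 + 0 = 2, q_0 = 2*0 + 1 = 1.
  i=1: a_1=8, p_1 = 8*2 + 1 = 17, q_1 = 8*1 + 0 = 8.
  i=2: a_2=2, p_2 = 2*17 + 2 = 36, q_2 = 2*8 + 1 = 17.
  i=3: a_3=5, p_3 = 5*36 + 17 = 197, q_3 = 5*17 + 8 = 93.
q_3 = 93 > 53, so the last convergent with denominator <= 53 is p_2/q_2 = 36/17.
The closest fraction with denominator <= 53 is either p_2/q_2 or the intermediate fraction (k*p_2 + p_1)/(k*q_2 + q_1) with the largest k >= 1 whose denominator stays <= 53; these approach x as k grows, and every other convergent or intermediate fraction in range is farther away.
Largest k: floor((53 - q_1)/q_2) = floor((53 - 8)/17) = 2.
That gives (2*36 + 17)/(2*17 + 8) = 89/42.
Compare the errors: |x - 36/17| = |430*17 - 36*203|/(203*17) = 2/3451, and |x - 89/42| = |430*42 - 89*203|/(203*42) = 7/8526.
Cross-multiplying, 2*8526 = 17052 < 24157 = 7*3451, so 2/3451 is smaller: the convergent 36/17 is closer to x than 89/42.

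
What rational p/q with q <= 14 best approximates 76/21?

Expand x = 76/21 as a continued fraction with the Euclidean algorithm:
  76 = 3*21 + 13, so a_0 = 3.
  21 = 1*13 + 8, so a_1 = 1.
  13 = 1*8 + 5, so a_2 = 1.
  8 = 1*5 + 3, so a_3 = 1.
  5 = 1*3 + 2, so a_4 = 1.
  3 = 1*2 + 1, so a_5 = 1.
  2 = 2*1 + 0, so a_6 = 2.
so x = [3; 1, 1, 1, 1, 1, 2].
Convergents (p_i = a_i*p_{i-1} + p_{i-2}, q_i = a_i*q_{i-1} + q_{i-2} with p_{-2}=0, p_{-1}=1, q_{-2}=1, q_{-1}=0), until the denominator exceeds 14:
  i=0: a_0=3, p_0 = 3*1 + 0 = 3, q_0 = 3*0 + 1 = 1.
  i=1: a_1=1, p_1 = 1*3 + 1 = 4, q_1 = 1*1 + 0 = 1.
  i=2: a_2=1, p_2 = 1*4 + 3 = 7, q_2 = 1*1 + 1 = 2.
  i=3: a_3=1, p_3 = 1*7 + 4 = 11, q_3 = 1*2 + 1 = 3.
  i=4: a_4=1, p_4 = 1*11 + 7 = 18, q_4 = 1*3 + 2 = 5.
  i=5: a_5=1, p_5 = 1*18 + 11 = 29, q_5 = 1*5 + 3 = 8.
  i=6: a_6=2, p_6 = 2*29 + 18 = 76, q_6 = 2*8 + 5 = 21.
q_6 = 21 > 14, so the last convergent with denominator <= 14 is p_5/q_5 = 29/8.
The closest fraction with denominator <= 14 is either p_5/q_5 or the intermediate fraction (k*p_5 + p_4)/(k*q_5 + q_4) with the largest k >= 1 whose denominator stays <= 14; these approach x as k grows, and every other convergent or intermediate fraction in range is farther away.
Largest k: floor((14 - q_4)/q_5) = floor((14 - 5)/8) = 1.
That gives (1*29 + 18)/(1*8 + 5) = 47/13.
Compare the errors: |x - 29/8| = |76*8 - 29*21|/(21*8) = 1/168, and |x - 47/13| = |76*13 - 47*21|/(21*13) = 1/273.
Cross-multiplying, 1*168 = 168 < 273 = 1*273, so 1/273 is smaller: the intermediate fraction 47/13 is closer to x than 29/8.

47/13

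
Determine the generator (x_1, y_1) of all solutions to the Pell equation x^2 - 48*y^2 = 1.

First expand sqrt(48) as a continued fraction. With x_i = (sqrt(48) + m_i)/d_i and (m_0, d_0) = (0, 1): a_0 = floor(sqrt(48)) = 6, since 6^2 = 36 <= 48 < 49 = 7^2.
Iterate m_{i+1} = d_i*a_i - m_i, d_{i+1} = (48 - m_{i+1}^2)/d_i, a_{i+1} = floor((a_0 + m_{i+1})/d_{i+1}):
  m_1 = 1*6 - 0 = 6, d_1 = (48 - 6^2)/1 = 12/1 = 12, a_1 = floor((6 + 6)/12) = 1.
  m_2 = 12*1 - 6 = 6, d_2 = (48 - 6^2)/12 = 12/12 = 1, a_2 = floor((6 + 6)/1) = 12.
  m_3 = 1*12 - 6 = 6, d_3 = (48 - 6^2)/1 = 12/1 = 12: (m_3, d_3) = (m_1, d_1) = (6, 12), so from here the quotients repeat a_1, a_2; the period length is 2.
So sqrt(48) = [6; (1, 12)] with period length k = 2.
k is even, so the fundamental solution of x^2 - 48y^2 = 1 is (p_{k-1}, q_{k-1}) = (p_1, q_1); compute convergents through index 1.
Convergents (p_i = a_i*p_{i-1} + p_{i-2}, q_i = a_i*q_{i-1} + q_{i-2} with p_{-2}=0, p_{-1}=1, q_{-2}=1, q_{-1}=0):
  i=0: a_0=6, p_0 = 6*1 + 0 = 6, q_0 = 6*0 + 1 = 1.
  i=1: a_1=1, p_1 = 1*6 + 1 = 7, q_1 = 1*1 + 0 = 1.
Check: 7^2 - 48*1^2 = 49 - 48 = 1, so (x, y) = (7, 1) solves the equation, and by the theorem it is the least positive solution.

(x, y) = (7, 1)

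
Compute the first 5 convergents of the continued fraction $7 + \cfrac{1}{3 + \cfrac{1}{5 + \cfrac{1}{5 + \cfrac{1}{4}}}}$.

7/1, 22/3, 117/16, 607/83, 2545/348

Using the convergent recurrence p_i = a_i*p_{i-1} + p_{i-2}, q_i = a_i*q_{i-1} + q_{i-2} with p_{-2}=0, p_{-1}=1, q_{-2}=1, q_{-1}=0:
  i=0: a_0=7, p_0 = 7*1 + 0 = 7, q_0 = 7*0 + 1 = 1.
  i=1: a_1=3, p_1 = 3*7 + 1 = 22, q_1 = 3*1 + 0 = 3.
  i=2: a_2=5, p_2 = 5*22 + 7 = 117, q_2 = 5*3 + 1 = 16.
  i=3: a_3=5, p_3 = 5*117 + 22 = 607, q_3 = 5*16 + 3 = 83.
  i=4: a_4=4, p_4 = 4*607 + 117 = 2545, q_4 = 4*83 + 16 = 348.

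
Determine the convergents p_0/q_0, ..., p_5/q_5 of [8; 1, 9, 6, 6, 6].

8/1, 9/1, 89/10, 543/61, 3347/376, 20625/2317

Using the convergent recurrence p_i = a_i*p_{i-1} + p_{i-2}, q_i = a_i*q_{i-1} + q_{i-2} with p_{-2}=0, p_{-1}=1, q_{-2}=1, q_{-1}=0:
  i=0: a_0=8, p_0 = 8*1 + 0 = 8, q_0 = 8*0 + 1 = 1.
  i=1: a_1=1, p_1 = 1*8 + 1 = 9, q_1 = 1*1 + 0 = 1.
  i=2: a_2=9, p_2 = 9*9 + 8 = 89, q_2 = 9*1 + 1 = 10.
  i=3: a_3=6, p_3 = 6*89 + 9 = 543, q_3 = 6*10 + 1 = 61.
  i=4: a_4=6, p_4 = 6*543 + 89 = 3347, q_4 = 6*61 + 10 = 376.
  i=5: a_5=6, p_5 = 6*3347 + 543 = 20625, q_5 = 6*376 + 61 = 2317.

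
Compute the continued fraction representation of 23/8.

Run the Euclidean algorithm on 23 and 8; the successive quotients are the partial quotients a_0, a_1, ... (each step inverts the fractional part left over by the previous one):
  23 = 2*8 + 7, so a_0 = 2.
  8 = 1*7 + 1, so a_1 = 1.
  7 = 7*1 + 0, so a_2 = 7.
The remainder reaches 0 after 3 divisions, so the expansion has 3 partial quotients, read off in order.

[2; 1, 7]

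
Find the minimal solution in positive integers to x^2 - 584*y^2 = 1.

(x, y) = (145, 6)

First expand sqrt(584) as a continued fraction. With x_i = (sqrt(584) + m_i)/d_i and (m_0, d_0) = (0, 1): a_0 = floor(sqrt(584)) = 24, since 24^2 = 576 <= 584 < 625 = 25^2.
Iterate m_{i+1} = d_i*a_i - m_i, d_{i+1} = (584 - m_{i+1}^2)/d_i, a_{i+1} = floor((a_0 + m_{i+1})/d_{i+1}):
  m_1 = 1*24 - 0 = 24, d_1 = (584 - 24^2)/1 = 8/1 = 8, a_1 = floor((24 + 24)/8) = 6.
  m_2 = 8*6 - 24 = 24, d_2 = (584 - 24^2)/8 = 8/8 = 1, a_2 = floor((24 + 24)/1) = 48.
  m_3 = 1*48 - 24 = 24, d_3 = (584 - 24^2)/1 = 8/1 = 8: (m_3, d_3) = (m_1, d_1) = (24, 8), so from here the quotients repeat a_1, a_2; the period length is 2.
So sqrt(584) = [24; (6, 48)] with period length k = 2.
k is even, so the fundamental solution of x^2 - 584y^2 = 1 is (p_{k-1}, q_{k-1}) = (p_1, q_1); compute convergents through index 1.
Convergents (p_i = a_i*p_{i-1} + p_{i-2}, q_i = a_i*q_{i-1} + q_{i-2} with p_{-2}=0, p_{-1}=1, q_{-2}=1, q_{-1}=0):
  i=0: a_0=24, p_0 = 24*1 + 0 = 24, q_0 = 24*0 + 1 = 1.
  i=1: a_1=6, p_1 = 6*24 + 1 = 145, q_1 = 6*1 + 0 = 6.
Check: 145^2 - 584*6^2 = 21025 - 21024 = 1, so (x, y) = (145, 6) solves the equation, and by the theorem it is the least positive solution.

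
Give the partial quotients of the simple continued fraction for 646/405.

[1; 1, 1, 2, 7, 1, 2, 3]

Run the Euclidean algorithm on 646 and 405; the successive quotients are the partial quotients a_0, a_1, ... (each step inverts the fractional part left over by the previous one):
  646 = 1*405 + 241, so a_0 = 1.
  405 = 1*241 + 164, so a_1 = 1.
  241 = 1*164 + 77, so a_2 = 1.
  164 = 2*77 + 10, so a_3 = 2.
  77 = 7*10 + 7, so a_4 = 7.
  10 = 1*7 + 3, so a_5 = 1.
  7 = 2*3 + 1, so a_6 = 2.
  3 = 3*1 + 0, so a_7 = 3.
The remainder reaches 0 after 8 divisions, so the expansion has 8 partial quotients, read off in order.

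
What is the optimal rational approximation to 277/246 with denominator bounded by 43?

Expand x = 277/246 as a continued fraction with the Euclidean algorithm:
  277 = 1*246 + 31, so a_0 = 1.
  246 = 7*31 + 29, so a_1 = 7.
  31 = 1*29 + 2, so a_2 = 1.
  29 = 14*2 + 1, so a_3 = 14.
  2 = 2*1 + 0, so a_4 = 2.
so x = [1; 7, 1, 14, 2].
Convergents (p_i = a_i*p_{i-1} + p_{i-2}, q_i = a_i*q_{i-1} + q_{i-2} with p_{-2}=0, p_{-1}=1, q_{-2}=1, q_{-1}=0), until the denominator exceeds 43:
  i=0: a_0=1, p_0 = 1*1 + 0 = 1, q_0 = 1*0 + 1 = 1.
  i=1: a_1=7, p_1 = 7*1 + 1 = 8, q_1 = 7*1 + 0 = 7.
  i=2: a_2=1, p_2 = 1*8 + 1 = 9, q_2 = 1*7 + 1 = 8.
  i=3: a_3=14, p_3 = 14*9 + 8 = 134, q_3 = 14*8 + 7 = 119.
q_3 = 119 > 43, so the last convergent with denominator <= 43 is p_2/q_2 = 9/8.
The closest fraction with denominator <= 43 is either p_2/q_2 or the intermediate fraction (k*p_2 + p_1)/(k*q_2 + q_1) with the largest k >= 1 whose denominator stays <= 43; these approach x as k grows, and every other convergent or intermediate fraction in range is farther away.
Largest k: floor((43 - q_1)/q_2) = floor((43 - 7)/8) = 4.
That gives (4*9 + 8)/(4*8 + 7) = 44/39.
Compare the errors: |x - 9/8| = |277*8 - 9*246|/(246*8) = 2/1968, and |x - 44/39| = |277*39 - 44*246|/(246*39) = 21/9594.
Cross-multiplying, 2*9594 = 19188 < 41328 = 21*1968, so 2/1968 is smaller: the convergent 9/8 is closer to x than 44/39.

9/8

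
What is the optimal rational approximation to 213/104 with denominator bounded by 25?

43/21

Expand x = 213/104 as a continued fraction with the Euclidean algorithm:
  213 = 2*104 + 5, so a_0 = 2.
  104 = 20*5 + 4, so a_1 = 20.
  5 = 1*4 + 1, so a_2 = 1.
  4 = 4*1 + 0, so a_3 = 4.
so x = [2; 20, 1, 4].
Convergents (p_i = a_i*p_{i-1} + p_{i-2}, q_i = a_i*q_{i-1} + q_{i-2} with p_{-2}=0, p_{-1}=1, q_{-2}=1, q_{-1}=0), until the denominator exceeds 25:
  i=0: a_0=2, p_0 = 2*1 + 0 = 2, q_0 = 2*0 + 1 = 1.
  i=1: a_1=20, p_1 = 20*2 + 1 = 41, q_1 = 20*1 + 0 = 20.
  i=2: a_2=1, p_2 = 1*41 + 2 = 43, q_2 = 1*20 + 1 = 21.
  i=3: a_3=4, p_3 = 4*43 + 41 = 213, q_3 = 4*21 + 20 = 104.
q_3 = 104 > 25, so the last convergent with denominator <= 25 is p_2/q_2 = 43/21.
The closest fraction with denominator <= 25 is either p_2/q_2 or the intermediate fraction (k*p_2 + p_1)/(k*q_2 + q_1) with the largest k >= 1 whose denominator stays <= 25; these approach x as k grows, and every other convergent or intermediate fraction in range is farther away.
Largest k: floor((25 - q_1)/q_2) = floor((25 - 20)/21) = 0.
Since k = 0, no intermediate fraction beyond p_2/q_2 has denominator <= 25, so the convergent 43/21 is the closest (its error is |213*21 - 43*104|/(104*21) = 1/2184).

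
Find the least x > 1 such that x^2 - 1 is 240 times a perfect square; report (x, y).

(x, y) = (31, 2)

First expand sqrt(240) as a continued fraction. With x_i = (sqrt(240) + m_i)/d_i and (m_0, d_0) = (0, 1): a_0 = floor(sqrt(240)) = 15, since 15^2 = 225 <= 240 < 256 = 16^2.
Iterate m_{i+1} = d_i*a_i - m_i, d_{i+1} = (240 - m_{i+1}^2)/d_i, a_{i+1} = floor((a_0 + m_{i+1})/d_{i+1}):
  m_1 = 1*15 - 0 = 15, d_1 = (240 - 15^2)/1 = 15/1 = 15, a_1 = floor((15 + 15)/15) = 2.
  m_2 = 15*2 - 15 = 15, d_2 = (240 - 15^2)/15 = 15/15 = 1, a_2 = floor((15 + 15)/1) = 30.
  m_3 = 1*30 - 15 = 15, d_3 = (240 - 15^2)/1 = 15/1 = 15: (m_3, d_3) = (m_1, d_1) = (15, 15), so from here the quotients repeat a_1, a_2; the period length is 2.
So sqrt(240) = [15; (2, 30)] with period length k = 2.
k is even, so the fundamental solution of x^2 - 240y^2 = 1 is (p_{k-1}, q_{k-1}) = (p_1, q_1); compute convergents through index 1.
Convergents (p_i = a_i*p_{i-1} + p_{i-2}, q_i = a_i*q_{i-1} + q_{i-2} with p_{-2}=0, p_{-1}=1, q_{-2}=1, q_{-1}=0):
  i=0: a_0=15, p_0 = 15*1 + 0 = 15, q_0 = 15*0 + 1 = 1.
  i=1: a_1=2, p_1 = 2*15 + 1 = 31, q_1 = 2*1 + 0 = 2.
Check: 31^2 - 240*2^2 = 961 - 960 = 1, so (x, y) = (31, 2) solves the equation, and by the theorem it is the least positive solution.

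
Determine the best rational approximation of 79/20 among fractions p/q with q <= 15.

59/15

Expand x = 79/20 as a continued fraction with the Euclidean algorithm:
  79 = 3*20 + 19, so a_0 = 3.
  20 = 1*19 + 1, so a_1 = 1.
  19 = 19*1 + 0, so a_2 = 19.
so x = [3; 1, 19].
Convergents (p_i = a_i*p_{i-1} + p_{i-2}, q_i = a_i*q_{i-1} + q_{i-2} with p_{-2}=0, p_{-1}=1, q_{-2}=1, q_{-1}=0), until the denominator exceeds 15:
  i=0: a_0=3, p_0 = 3*1 + 0 = 3, q_0 = 3*0 + 1 = 1.
  i=1: a_1=1, p_1 = 1*3 + 1 = 4, q_1 = 1*1 + 0 = 1.
  i=2: a_2=19, p_2 = 19*4 + 3 = 79, q_2 = 19*1 + 1 = 20.
q_2 = 20 > 15, so the last convergent with denominator <= 15 is p_1/q_1 = 4/1.
The closest fraction with denominator <= 15 is either p_1/q_1 or the intermediate fraction (k*p_1 + p_0)/(k*q_1 + q_0) with the largest k >= 1 whose denominator stays <= 15; these approach x as k grows, and every other convergent or intermediate fraction in range is farther away.
Largest k: floor((15 - q_0)/q_1) = floor((15 - 1)/1) = 14.
That gives (14*4 + 3)/(14*1 + 1) = 59/15.
Compare the errors: |x - 4/1| = |79*1 - 4*20|/(20*1) = 1/20, and |x - 59/15| = |79*15 - 59*20|/(20*15) = 5/300.
Cross-multiplying, 5*20 = 100 < 300 = 1*300, so 5/300 is smaller: the intermediate fraction 59/15 is closer to x than 4/1.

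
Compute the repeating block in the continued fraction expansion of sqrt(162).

Write x_i = (sqrt(162) + m_i)/d_i with (m_0, d_0) = (0, 1). a_0 = floor(sqrt(162)) = 12, since 12^2 = 144 <= 162 < 169 = 13^2.
Iterate m_{i+1} = d_i*a_i - m_i, d_{i+1} = (162 - m_{i+1}^2)/d_i, a_{i+1} = floor((a_0 + m_{i+1})/d_{i+1}):
  m_1 = 1*12 - 0 = 12, d_1 = (162 - 12^2)/1 = 18/1 = 18, a_1 = floor((12 + 12)/18) = 1.
  m_2 = 18*1 - 12 = 6, d_2 = (162 - 6^2)/18 = 126/18 = 7, a_2 = floor((12 + 6)/7) = 2.
  m_3 = 7*2 - 6 = 8, d_3 = (162 - 8^2)/7 = 98/7 = 14, a_3 = floor((12 + 8)/14) = 1.
  m_4 = 14*1 - 8 = 6, d_4 = (162 - 6^2)/14 = 126/14 = 9, a_4 = floor((12 + 6)/9) = 2.
  m_5 = 9*2 - 6 = 12, d_5 = (162 - 12^2)/9 = 18/9 = 2, a_5 = floor((12 + 12)/2) = 12.
  m_6 = 2*12 - 12 = 12, d_6 = (162 - 12^2)/2 = 18/2 = 9, a_6 = floor((12 + 12)/9) = 2.
  m_7 = 9*2 - 12 = 6, d_7 = (162 - 6^2)/9 = 126/9 = 14, a_7 = floor((12 + 6)/14) = 1.
  m_8 = 14*1 - 6 = 8, d_8 = (162 - 8^2)/14 = 98/14 = 7, a_8 = floor((12 + 8)/7) = 2.
  m_9 = 7*2 - 8 = 6, d_9 = (162 - 6^2)/7 = 126/7 = 18, a_9 = floor((12 + 6)/18) = 1.
  m_10 = 18*1 - 6 = 12, d_10 = (162 - 12^2)/18 = 18/18 = 1, a_10 = floor((12 + 12)/1) = 24.
  m_11 = 1*24 - 12 = 12, d_11 = (162 - 12^2)/1 = 18/1 = 18: (m_11, d_11) = (m_1, d_1) = (12, 18), so from here the quotients repeat a_1, ..., a_10; the period length is 10.
Hence the expansion of sqrt(162) is a_0 = 12 followed by the repeating block 1, 2, 1, 2, 12, 2, 1, 2, 1, 24 (period 10).

[12; (1, 2, 1, 2, 12, 2, 1, 2, 1, 24)]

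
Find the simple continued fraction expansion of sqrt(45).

[6; (1, 2, 2, 2, 1, 12)]

Write x_i = (sqrt(45) + m_i)/d_i with (m_0, d_0) = (0, 1). a_0 = floor(sqrt(45)) = 6, since 6^2 = 36 <= 45 < 49 = 7^2.
Iterate m_{i+1} = d_i*a_i - m_i, d_{i+1} = (45 - m_{i+1}^2)/d_i, a_{i+1} = floor((a_0 + m_{i+1})/d_{i+1}):
  m_1 = 1*6 - 0 = 6, d_1 = (45 - 6^2)/1 = 9/1 = 9, a_1 = floor((6 + 6)/9) = 1.
  m_2 = 9*1 - 6 = 3, d_2 = (45 - 3^2)/9 = 36/9 = 4, a_2 = floor((6 + 3)/4) = 2.
  m_3 = 4*2 - 3 = 5, d_3 = (45 - 5^2)/4 = 20/4 = 5, a_3 = floor((6 + 5)/5) = 2.
  m_4 = 5*2 - 5 = 5, d_4 = (45 - 5^2)/5 = 20/5 = 4, a_4 = floor((6 + 5)/4) = 2.
  m_5 = 4*2 - 5 = 3, d_5 = (45 - 3^2)/4 = 36/4 = 9, a_5 = floor((6 + 3)/9) = 1.
  m_6 = 9*1 - 3 = 6, d_6 = (45 - 6^2)/9 = 9/9 = 1, a_6 = floor((6 + 6)/1) = 12.
  m_7 = 1*12 - 6 = 6, d_7 = (45 - 6^2)/1 = 9/1 = 9: (m_7, d_7) = (m_1, d_1) = (6, 9), so from here the quotients repeat a_1, ..., a_6; the period length is 6.
Hence the expansion of sqrt(45) is a_0 = 6 followed by the repeating block 1, 2, 2, 2, 1, 12 (period 6).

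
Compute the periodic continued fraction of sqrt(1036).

[32; (5, 2, 1, 6, 2, 6, 1, 2, 5, 64)]

Write x_i = (sqrt(1036) + m_i)/d_i with (m_0, d_0) = (0, 1). a_0 = floor(sqrt(1036)) = 32, since 32^2 = 1024 <= 1036 < 1089 = 33^2.
Iterate m_{i+1} = d_i*a_i - m_i, d_{i+1} = (1036 - m_{i+1}^2)/d_i, a_{i+1} = floor((a_0 + m_{i+1})/d_{i+1}):
  m_1 = 1*32 - 0 = 32, d_1 = (1036 - 32^2)/1 = 12/1 = 12, a_1 = floor((32 + 32)/12) = 5.
  m_2 = 12*5 - 32 = 28, d_2 = (1036 - 28^2)/12 = 252/12 = 21, a_2 = floor((32 + 28)/21) = 2.
  m_3 = 21*2 - 28 = 14, d_3 = (1036 - 14^2)/21 = 840/21 = 40, a_3 = floor((32 + 14)/40) = 1.
  m_4 = 40*1 - 14 = 26, d_4 = (1036 - 26^2)/40 = 360/40 = 9, a_4 = floor((32 + 26)/9) = 6.
  m_5 = 9*6 - 26 = 28, d_5 = (1036 - 28^2)/9 = 252/9 = 28, a_5 = floor((32 + 28)/28) = 2.
  m_6 = 28*2 - 28 = 28, d_6 = (1036 - 28^2)/28 = 252/28 = 9, a_6 = floor((32 + 28)/9) = 6.
  m_7 = 9*6 - 28 = 26, d_7 = (1036 - 26^2)/9 = 360/9 = 40, a_7 = floor((32 + 26)/40) = 1.
  m_8 = 40*1 - 26 = 14, d_8 = (1036 - 14^2)/40 = 840/40 = 21, a_8 = floor((32 + 14)/21) = 2.
  m_9 = 21*2 - 14 = 28, d_9 = (1036 - 28^2)/21 = 252/21 = 12, a_9 = floor((32 + 28)/12) = 5.
  m_10 = 12*5 - 28 = 32, d_10 = (1036 - 32^2)/12 = 12/12 = 1, a_10 = floor((32 + 32)/1) = 64.
  m_11 = 1*64 - 32 = 32, d_11 = (1036 - 32^2)/1 = 12/1 = 12: (m_11, d_11) = (m_1, d_1) = (32, 12), so from here the quotients repeat a_1, ..., a_10; the period length is 10.
Hence the expansion of sqrt(1036) is a_0 = 32 followed by the repeating block 5, 2, 1, 6, 2, 6, 1, 2, 5, 64 (period 10).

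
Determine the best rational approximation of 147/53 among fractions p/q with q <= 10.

25/9

Expand x = 147/53 as a continued fraction with the Euclidean algorithm:
  147 = 2*53 + 41, so a_0 = 2.
  53 = 1*41 + 12, so a_1 = 1.
  41 = 3*12 + 5, so a_2 = 3.
  12 = 2*5 + 2, so a_3 = 2.
  5 = 2*2 + 1, so a_4 = 2.
  2 = 2*1 + 0, so a_5 = 2.
so x = [2; 1, 3, 2, 2, 2].
Convergents (p_i = a_i*p_{i-1} + p_{i-2}, q_i = a_i*q_{i-1} + q_{i-2} with p_{-2}=0, p_{-1}=1, q_{-2}=1, q_{-1}=0), until the denominator exceeds 10:
  i=0: a_0=2, p_0 = 2*1 + 0 = 2, q_0 = 2*0 + 1 = 1.
  i=1: a_1=1, p_1 = 1*2 + 1 = 3, q_1 = 1*1 + 0 = 1.
  i=2: a_2=3, p_2 = 3*3 + 2 = 11, q_2 = 3*1 + 1 = 4.
  i=3: a_3=2, p_3 = 2*11 + 3 = 25, q_3 = 2*4 + 1 = 9.
  i=4: a_4=2, p_4 = 2*25 + 11 = 61, q_4 = 2*9 + 4 = 22.
q_4 = 22 > 10, so the last convergent with denominator <= 10 is p_3/q_3 = 25/9.
The closest fraction with denominator <= 10 is either p_3/q_3 or the intermediate fraction (k*p_3 + p_2)/(k*q_3 + q_2) with the largest k >= 1 whose denominator stays <= 10; these approach x as k grows, and every other convergent or intermediate fraction in range is farther away.
Largest k: floor((10 - q_2)/q_3) = floor((10 - 4)/9) = 0.
Since k = 0, no intermediate fraction beyond p_3/q_3 has denominator <= 10, so the convergent 25/9 is the closest (its error is |147*9 - 25*53|/(53*9) = 2/477).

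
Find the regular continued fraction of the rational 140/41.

Run the Euclidean algorithm on 140 and 41; the successive quotients are the partial quotients a_0, a_1, ... (each step inverts the fractional part left over by the previous one):
  140 = 3*41 + 17, so a_0 = 3.
  41 = 2*17 + 7, so a_1 = 2.
  17 = 2*7 + 3, so a_2 = 2.
  7 = 2*3 + 1, so a_3 = 2.
  3 = 3*1 + 0, so a_4 = 3.
The remainder reaches 0 after 5 divisions, so the expansion has 5 partial quotients, read off in order.

[3; 2, 2, 2, 3]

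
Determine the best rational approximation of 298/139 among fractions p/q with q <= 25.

15/7

Expand x = 298/139 as a continued fraction with the Euclidean algorithm:
  298 = 2*139 + 20, so a_0 = 2.
  139 = 6*20 + 19, so a_1 = 6.
  20 = 1*19 + 1, so a_2 = 1.
  19 = 19*1 + 0, so a_3 = 19.
so x = [2; 6, 1, 19].
Convergents (p_i = a_i*p_{i-1} + p_{i-2}, q_i = a_i*q_{i-1} + q_{i-2} with p_{-2}=0, p_{-1}=1, q_{-2}=1, q_{-1}=0), until the denominator exceeds 25:
  i=0: a_0=2, p_0 = 2*1 + 0 = 2, q_0 = 2*0 + 1 = 1.
  i=1: a_1=6, p_1 = 6*2 + 1 = 13, q_1 = 6*1 + 0 = 6.
  i=2: a_2=1, p_2 = 1*13 + 2 = 15, q_2 = 1*6 + 1 = 7.
  i=3: a_3=19, p_3 = 19*15 + 13 = 298, q_3 = 19*7 + 6 = 139.
q_3 = 139 > 25, so the last convergent with denominator <= 25 is p_2/q_2 = 15/7.
The closest fraction with denominator <= 25 is either p_2/q_2 or the intermediate fraction (k*p_2 + p_1)/(k*q_2 + q_1) with the largest k >= 1 whose denominator stays <= 25; these approach x as k grows, and every other convergent or intermediate fraction in range is farther away.
Largest k: floor((25 - q_1)/q_2) = floor((25 - 6)/7) = 2.
That gives (2*15 + 13)/(2*7 + 6) = 43/20.
Compare the errors: |x - 15/7| = |298*7 - 15*139|/(139*7) = 1/973, and |x - 43/20| = |298*20 - 43*139|/(139*20) = 17/2780.
Cross-multiplying, 1*2780 = 2780 < 16541 = 17*973, so 1/973 is smaller: the convergent 15/7 is closer to x than 43/20.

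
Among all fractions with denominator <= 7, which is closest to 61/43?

Expand x = 61/43 as a continued fraction with the Euclidean algorithm:
  61 = 1*43 + 18, so a_0 = 1.
  43 = 2*18 + 7, so a_1 = 2.
  18 = 2*7 + 4, so a_2 = 2.
  7 = 1*4 + 3, so a_3 = 1.
  4 = 1*3 + 1, so a_4 = 1.
  3 = 3*1 + 0, so a_5 = 3.
so x = [1; 2, 2, 1, 1, 3].
Convergents (p_i = a_i*p_{i-1} + p_{i-2}, q_i = a_i*q_{i-1} + q_{i-2} with p_{-2}=0, p_{-1}=1, q_{-2}=1, q_{-1}=0), until the denominator exceeds 7:
  i=0: a_0=1, p_0 = 1*1 + 0 = 1, q_0 = 1*0 + 1 = 1.
  i=1: a_1=2, p_1 = 2*1 + 1 = 3, q_1 = 2*1 + 0 = 2.
  i=2: a_2=2, p_2 = 2*3 + 1 = 7, q_2 = 2*2 + 1 = 5.
  i=3: a_3=1, p_3 = 1*7 + 3 = 10, q_3 = 1*5 + 2 = 7.
  i=4: a_4=1, p_4 = 1*10 + 7 = 17, q_4 = 1*7 + 5 = 12.
q_4 = 12 > 7, so the last convergent with denominator <= 7 is p_3/q_3 = 10/7.
The closest fraction with denominator <= 7 is either p_3/q_3 or the intermediate fraction (k*p_3 + p_2)/(k*q_3 + q_2) with the largest k >= 1 whose denominator stays <= 7; these approach x as k grows, and every other convergent or intermediate fraction in range is farther away.
Largest k: floor((7 - q_2)/q_3) = floor((7 - 5)/7) = 0.
Since k = 0, no intermediate fraction beyond p_3/q_3 has denominator <= 7, so the convergent 10/7 is the closest (its error is |61*7 - 10*43|/(43*7) = 3/301).

10/7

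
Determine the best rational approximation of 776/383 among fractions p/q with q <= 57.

77/38

Expand x = 776/383 as a continued fraction with the Euclidean algorithm:
  776 = 2*383 + 10, so a_0 = 2.
  383 = 38*10 + 3, so a_1 = 38.
  10 = 3*3 + 1, so a_2 = 3.
  3 = 3*1 + 0, so a_3 = 3.
so x = [2; 38, 3, 3].
Convergents (p_i = a_i*p_{i-1} + p_{i-2}, q_i = a_i*q_{i-1} + q_{i-2} with p_{-2}=0, p_{-1}=1, q_{-2}=1, q_{-1}=0), until the denominator exceeds 57:
  i=0: a_0=2, p_0 = 2*1 + 0 = 2, q_0 = 2*0 + 1 = 1.
  i=1: a_1=38, p_1 = 38*2 + 1 = 77, q_1 = 38*1 + 0 = 38.
  i=2: a_2=3, p_2 = 3*77 + 2 = 233, q_2 = 3*38 + 1 = 115.
q_2 = 115 > 57, so the last convergent with denominator <= 57 is p_1/q_1 = 77/38.
The closest fraction with denominator <= 57 is either p_1/q_1 or the intermediate fraction (k*p_1 + p_0)/(k*q_1 + q_0) with the largest k >= 1 whose denominator stays <= 57; these approach x as k grows, and every other convergent or intermediate fraction in range is farther away.
Largest k: floor((57 - q_0)/q_1) = floor((57 - 1)/38) = 1.
That gives (1*77 + 2)/(1*38 + 1) = 79/39.
Compare the errors: |x - 77/38| = |776*38 - 77*383|/(383*38) = 3/14554, and |x - 79/39| = |776*39 - 79*383|/(383*39) = 7/14937.
Cross-multiplying, 3*14937 = 44811 < 101878 = 7*14554, so 3/14554 is smaller: the convergent 77/38 is closer to x than 79/39.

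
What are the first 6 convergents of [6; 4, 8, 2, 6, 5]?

6/1, 25/4, 206/33, 437/70, 2828/453, 14577/2335

Using the convergent recurrence p_i = a_i*p_{i-1} + p_{i-2}, q_i = a_i*q_{i-1} + q_{i-2} with p_{-2}=0, p_{-1}=1, q_{-2}=1, q_{-1}=0:
  i=0: a_0=6, p_0 = 6*1 + 0 = 6, q_0 = 6*0 + 1 = 1.
  i=1: a_1=4, p_1 = 4*6 + 1 = 25, q_1 = 4*1 + 0 = 4.
  i=2: a_2=8, p_2 = 8*25 + 6 = 206, q_2 = 8*4 + 1 = 33.
  i=3: a_3=2, p_3 = 2*206 + 25 = 437, q_3 = 2*33 + 4 = 70.
  i=4: a_4=6, p_4 = 6*437 + 206 = 2828, q_4 = 6*70 + 33 = 453.
  i=5: a_5=5, p_5 = 5*2828 + 437 = 14577, q_5 = 5*453 + 70 = 2335.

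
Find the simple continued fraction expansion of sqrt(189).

Write x_i = (sqrt(189) + m_i)/d_i with (m_0, d_0) = (0, 1). a_0 = floor(sqrt(189)) = 13, since 13^2 = 169 <= 189 < 196 = 14^2.
Iterate m_{i+1} = d_i*a_i - m_i, d_{i+1} = (189 - m_{i+1}^2)/d_i, a_{i+1} = floor((a_0 + m_{i+1})/d_{i+1}):
  m_1 = 1*13 - 0 = 13, d_1 = (189 - 13^2)/1 = 20/1 = 20, a_1 = floor((13 + 13)/20) = 1.
  m_2 = 20*1 - 13 = 7, d_2 = (189 - 7^2)/20 = 140/20 = 7, a_2 = floor((13 + 7)/7) = 2.
  m_3 = 7*2 - 7 = 7, d_3 = (189 - 7^2)/7 = 140/7 = 20, a_3 = floor((13 + 7)/20) = 1.
  m_4 = 20*1 - 7 = 13, d_4 = (189 - 13^2)/20 = 20/20 = 1, a_4 = floor((13 + 13)/1) = 26.
  m_5 = 1*26 - 13 = 13, d_5 = (189 - 13^2)/1 = 20/1 = 20: (m_5, d_5) = (m_1, d_1) = (13, 20), so from here the quotients repeat a_1, ..., a_4; the period length is 4.
Hence the expansion of sqrt(189) is a_0 = 13 followed by the repeating block 1, 2, 1, 26 (period 4).

[13; (1, 2, 1, 26)]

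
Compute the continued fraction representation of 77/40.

Run the Euclidean algorithm on 77 and 40; the successive quotients are the partial quotients a_0, a_1, ... (each step inverts the fractional part left over by the previous one):
  77 = 1*40 + 37, so a_0 = 1.
  40 = 1*37 + 3, so a_1 = 1.
  37 = 12*3 + 1, so a_2 = 12.
  3 = 3*1 + 0, so a_3 = 3.
The remainder reaches 0 after 4 divisions, so the expansion has 4 partial quotients, read off in order.

[1; 1, 12, 3]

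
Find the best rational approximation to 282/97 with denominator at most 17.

32/11

Expand x = 282/97 as a continued fraction with the Euclidean algorithm:
  282 = 2*97 + 88, so a_0 = 2.
  97 = 1*88 + 9, so a_1 = 1.
  88 = 9*9 + 7, so a_2 = 9.
  9 = 1*7 + 2, so a_3 = 1.
  7 = 3*2 + 1, so a_4 = 3.
  2 = 2*1 + 0, so a_5 = 2.
so x = [2; 1, 9, 1, 3, 2].
Convergents (p_i = a_i*p_{i-1} + p_{i-2}, q_i = a_i*q_{i-1} + q_{i-2} with p_{-2}=0, p_{-1}=1, q_{-2}=1, q_{-1}=0), until the denominator exceeds 17:
  i=0: a_0=2, p_0 = 2*1 + 0 = 2, q_0 = 2*0 + 1 = 1.
  i=1: a_1=1, p_1 = 1*2 + 1 = 3, q_1 = 1*1 + 0 = 1.
  i=2: a_2=9, p_2 = 9*3 + 2 = 29, q_2 = 9*1 + 1 = 10.
  i=3: a_3=1, p_3 = 1*29 + 3 = 32, q_3 = 1*10 + 1 = 11.
  i=4: a_4=3, p_4 = 3*32 + 29 = 125, q_4 = 3*11 + 10 = 43.
q_4 = 43 > 17, so the last convergent with denominator <= 17 is p_3/q_3 = 32/11.
The closest fraction with denominator <= 17 is either p_3/q_3 or the intermediate fraction (k*p_3 + p_2)/(k*q_3 + q_2) with the largest k >= 1 whose denominator stays <= 17; these approach x as k grows, and every other convergent or intermediate fraction in range is farther away.
Largest k: floor((17 - q_2)/q_3) = floor((17 - 10)/11) = 0.
Since k = 0, no intermediate fraction beyond p_3/q_3 has denominator <= 17, so the convergent 32/11 is the closest (its error is |282*11 - 32*97|/(97*11) = 2/1067).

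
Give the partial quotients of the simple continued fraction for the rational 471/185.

[2; 1, 1, 4, 1, 16]

Run the Euclidean algorithm on 471 and 185; the successive quotients are the partial quotients a_0, a_1, ... (each step inverts the fractional part left over by the previous one):
  471 = 2*185 + 101, so a_0 = 2.
  185 = 1*101 + 84, so a_1 = 1.
  101 = 1*84 + 17, so a_2 = 1.
  84 = 4*17 + 16, so a_3 = 4.
  17 = 1*16 + 1, so a_4 = 1.
  16 = 16*1 + 0, so a_5 = 16.
The remainder reaches 0 after 6 divisions, so the expansion has 6 partial quotients, read off in order.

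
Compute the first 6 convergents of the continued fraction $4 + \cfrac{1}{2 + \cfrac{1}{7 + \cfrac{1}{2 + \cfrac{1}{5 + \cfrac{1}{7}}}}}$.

4/1, 9/2, 67/15, 143/32, 782/175, 5617/1257

Using the convergent recurrence p_i = a_i*p_{i-1} + p_{i-2}, q_i = a_i*q_{i-1} + q_{i-2} with p_{-2}=0, p_{-1}=1, q_{-2}=1, q_{-1}=0:
  i=0: a_0=4, p_0 = 4*1 + 0 = 4, q_0 = 4*0 + 1 = 1.
  i=1: a_1=2, p_1 = 2*4 + 1 = 9, q_1 = 2*1 + 0 = 2.
  i=2: a_2=7, p_2 = 7*9 + 4 = 67, q_2 = 7*2 + 1 = 15.
  i=3: a_3=2, p_3 = 2*67 + 9 = 143, q_3 = 2*15 + 2 = 32.
  i=4: a_4=5, p_4 = 5*143 + 67 = 782, q_4 = 5*32 + 15 = 175.
  i=5: a_5=7, p_5 = 7*782 + 143 = 5617, q_5 = 7*175 + 32 = 1257.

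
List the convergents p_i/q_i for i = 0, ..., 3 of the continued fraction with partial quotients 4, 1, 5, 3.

Using the convergent recurrence p_i = a_i*p_{i-1} + p_{i-2}, q_i = a_i*q_{i-1} + q_{i-2} with p_{-2}=0, p_{-1}=1, q_{-2}=1, q_{-1}=0:
  i=0: a_0=4, p_0 = 4*1 + 0 = 4, q_0 = 4*0 + 1 = 1.
  i=1: a_1=1, p_1 = 1*4 + 1 = 5, q_1 = 1*1 + 0 = 1.
  i=2: a_2=5, p_2 = 5*5 + 4 = 29, q_2 = 5*1 + 1 = 6.
  i=3: a_3=3, p_3 = 3*29 + 5 = 92, q_3 = 3*6 + 1 = 19.

4/1, 5/1, 29/6, 92/19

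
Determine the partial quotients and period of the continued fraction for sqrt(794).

[28; (5, 1, 1, 1, 1, 1, 1, 1, 1, 5, 56)]

Write x_i = (sqrt(794) + m_i)/d_i with (m_0, d_0) = (0, 1). a_0 = floor(sqrt(794)) = 28, since 28^2 = 784 <= 794 < 841 = 29^2.
Iterate m_{i+1} = d_i*a_i - m_i, d_{i+1} = (794 - m_{i+1}^2)/d_i, a_{i+1} = floor((a_0 + m_{i+1})/d_{i+1}):
  m_1 = 1*28 - 0 = 28, d_1 = (794 - 28^2)/1 = 10/1 = 10, a_1 = floor((28 + 28)/10) = 5.
  m_2 = 10*5 - 28 = 22, d_2 = (794 - 22^2)/10 = 310/10 = 31, a_2 = floor((28 + 22)/31) = 1.
  m_3 = 31*1 - 22 = 9, d_3 = (794 - 9^2)/31 = 713/31 = 23, a_3 = floor((28 + 9)/23) = 1.
  m_4 = 23*1 - 9 = 14, d_4 = (794 - 14^2)/23 = 598/23 = 26, a_4 = floor((28 + 14)/26) = 1.
  m_5 = 26*1 - 14 = 12, d_5 = (794 - 12^2)/26 = 650/26 = 25, a_5 = floor((28 + 12)/25) = 1.
  m_6 = 25*1 - 12 = 13, d_6 = (794 - 13^2)/25 = 625/25 = 25, a_6 = floor((28 + 13)/25) = 1.
  m_7 = 25*1 - 13 = 12, d_7 = (794 - 12^2)/25 = 650/25 = 26, a_7 = floor((28 + 12)/26) = 1.
  m_8 = 26*1 - 12 = 14, d_8 = (794 - 14^2)/26 = 598/26 = 23, a_8 = floor((28 + 14)/23) = 1.
  m_9 = 23*1 - 14 = 9, d_9 = (794 - 9^2)/23 = 713/23 = 31, a_9 = floor((28 + 9)/31) = 1.
  m_10 = 31*1 - 9 = 22, d_10 = (794 - 22^2)/31 = 310/31 = 10, a_10 = floor((28 + 22)/10) = 5.
  m_11 = 10*5 - 22 = 28, d_11 = (794 - 28^2)/10 = 10/10 = 1, a_11 = floor((28 + 28)/1) = 56.
  m_12 = 1*56 - 28 = 28, d_12 = (794 - 28^2)/1 = 10/1 = 10: (m_12, d_12) = (m_1, d_1) = (28, 10), so from here the quotients repeat a_1, ..., a_11; the period length is 11.
Hence the expansion of sqrt(794) is a_0 = 28 followed by the repeating block 5, 1, 1, 1, 1, 1, 1, 1, 1, 5, 56 (period 11).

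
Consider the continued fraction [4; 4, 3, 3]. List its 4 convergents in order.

Using the convergent recurrence p_i = a_i*p_{i-1} + p_{i-2}, q_i = a_i*q_{i-1} + q_{i-2} with p_{-2}=0, p_{-1}=1, q_{-2}=1, q_{-1}=0:
  i=0: a_0=4, p_0 = 4*1 + 0 = 4, q_0 = 4*0 + 1 = 1.
  i=1: a_1=4, p_1 = 4*4 + 1 = 17, q_1 = 4*1 + 0 = 4.
  i=2: a_2=3, p_2 = 3*17 + 4 = 55, q_2 = 3*4 + 1 = 13.
  i=3: a_3=3, p_3 = 3*55 + 17 = 182, q_3 = 3*13 + 4 = 43.

4/1, 17/4, 55/13, 182/43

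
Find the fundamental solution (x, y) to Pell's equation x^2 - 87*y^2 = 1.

First expand sqrt(87) as a continued fraction. With x_i = (sqrt(87) + m_i)/d_i and (m_0, d_0) = (0, 1): a_0 = floor(sqrt(87)) = 9, since 9^2 = 81 <= 87 < 100 = 10^2.
Iterate m_{i+1} = d_i*a_i - m_i, d_{i+1} = (87 - m_{i+1}^2)/d_i, a_{i+1} = floor((a_0 + m_{i+1})/d_{i+1}):
  m_1 = 1*9 - 0 = 9, d_1 = (87 - 9^2)/1 = 6/1 = 6, a_1 = floor((9 + 9)/6) = 3.
  m_2 = 6*3 - 9 = 9, d_2 = (87 - 9^2)/6 = 6/6 = 1, a_2 = floor((9 + 9)/1) = 18.
  m_3 = 1*18 - 9 = 9, d_3 = (87 - 9^2)/1 = 6/1 = 6: (m_3, d_3) = (m_1, d_1) = (9, 6), so from here the quotients repeat a_1, a_2; the period length is 2.
So sqrt(87) = [9; (3, 18)] with period length k = 2.
k is even, so the fundamental solution of x^2 - 87y^2 = 1 is (p_{k-1}, q_{k-1}) = (p_1, q_1); compute convergents through index 1.
Convergents (p_i = a_i*p_{i-1} + p_{i-2}, q_i = a_i*q_{i-1} + q_{i-2} with p_{-2}=0, p_{-1}=1, q_{-2}=1, q_{-1}=0):
  i=0: a_0=9, p_0 = 9*1 + 0 = 9, q_0 = 9*0 + 1 = 1.
  i=1: a_1=3, p_1 = 3*9 + 1 = 28, q_1 = 3*1 + 0 = 3.
Check: 28^2 - 87*3^2 = 784 - 783 = 1, so (x, y) = (28, 3) solves the equation, and by the theorem it is the least positive solution.

(x, y) = (28, 3)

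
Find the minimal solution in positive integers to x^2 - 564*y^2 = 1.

First expand sqrt(564) as a continued fraction. With x_i = (sqrt(564) + m_i)/d_i and (m_0, d_0) = (0, 1): a_0 = floor(sqrt(564)) = 23, since 23^2 = 529 <= 564 < 576 = 24^2.
Iterate m_{i+1} = d_i*a_i - m_i, d_{i+1} = (564 - m_{i+1}^2)/d_i, a_{i+1} = floor((a_0 + m_{i+1})/d_{i+1}):
  m_1 = 1*23 - 0 = 23, d_1 = (564 - 23^2)/1 = 35/1 = 35, a_1 = floor((23 + 23)/35) = 1.
  m_2 = 35*1 - 23 = 12, d_2 = (564 - 12^2)/35 = 420/35 = 12, a_2 = floor((23 + 12)/12) = 2.
  m_3 = 12*2 - 12 = 12, d_3 = (564 - 12^2)/12 = 420/12 = 35, a_3 = floor((23 + 12)/35) = 1.
  m_4 = 35*1 - 12 = 23, d_4 = (564 - 23^2)/35 = 35/35 = 1, a_4 = floor((23 + 23)/1) = 46.
  m_5 = 1*46 - 23 = 23, d_5 = (564 - 23^2)/1 = 35/1 = 35: (m_5, d_5) = (m_1, d_1) = (23, 35), so from here the quotients repeat a_1, ..., a_4; the period length is 4.
So sqrt(564) = [23; (1, 2, 1, 46)] with period length k = 4.
k is even, so the fundamental solution of x^2 - 564y^2 = 1 is (p_{k-1}, q_{k-1}) = (p_3, q_3); compute convergents through index 3.
Convergents (p_i = a_i*p_{i-1} + p_{i-2}, q_i = a_i*q_{i-1} + q_{i-2} with p_{-2}=0, p_{-1}=1, q_{-2}=1, q_{-1}=0):
  i=0: a_0=23, p_0 = 23*1 + 0 = 23, q_0 = 23*0 + 1 = 1.
  i=1: a_1=1, p_1 = 1*23 + 1 = 24, q_1 = 1*1 + 0 = 1.
  i=2: a_2=2, p_2 = 2*24 + 23 = 71, q_2 = 2*1 + 1 = 3.
  i=3: a_3=1, p_3 = 1*71 + 24 = 95, q_3 = 1*3 + 1 = 4.
Check: 95^2 - 564*4^2 = 9025 - 9024 = 1, so (x, y) = (95, 4) solves the equation, and by the theorem it is the least positive solution.

(x, y) = (95, 4)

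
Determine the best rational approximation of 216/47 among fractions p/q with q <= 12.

23/5

Expand x = 216/47 as a continued fraction with the Euclidean algorithm:
  216 = 4*47 + 28, so a_0 = 4.
  47 = 1*28 + 19, so a_1 = 1.
  28 = 1*19 + 9, so a_2 = 1.
  19 = 2*9 + 1, so a_3 = 2.
  9 = 9*1 + 0, so a_4 = 9.
so x = [4; 1, 1, 2, 9].
Convergents (p_i = a_i*p_{i-1} + p_{i-2}, q_i = a_i*q_{i-1} + q_{i-2} with p_{-2}=0, p_{-1}=1, q_{-2}=1, q_{-1}=0), until the denominator exceeds 12:
  i=0: a_0=4, p_0 = 4*1 + 0 = 4, q_0 = 4*0 + 1 = 1.
  i=1: a_1=1, p_1 = 1*4 + 1 = 5, q_1 = 1*1 + 0 = 1.
  i=2: a_2=1, p_2 = 1*5 + 4 = 9, q_2 = 1*1 + 1 = 2.
  i=3: a_3=2, p_3 = 2*9 + 5 = 23, q_3 = 2*2 + 1 = 5.
  i=4: a_4=9, p_4 = 9*23 + 9 = 216, q_4 = 9*5 + 2 = 47.
q_4 = 47 > 12, so the last convergent with denominator <= 12 is p_3/q_3 = 23/5.
The closest fraction with denominator <= 12 is either p_3/q_3 or the intermediate fraction (k*p_3 + p_2)/(k*q_3 + q_2) with the largest k >= 1 whose denominator stays <= 12; these approach x as k grows, and every other convergent or intermediate fraction in range is farther away.
Largest k: floor((12 - q_2)/q_3) = floor((12 - 2)/5) = 2.
That gives (2*23 + 9)/(2*5 + 2) = 55/12.
Compare the errors: |x - 23/5| = |216*5 - 23*47|/(47*5) = 1/235, and |x - 55/12| = |216*12 - 55*47|/(47*12) = 7/564.
Cross-multiplying, 1*564 = 564 < 1645 = 7*235, so 1/235 is smaller: the convergent 23/5 is closer to x than 55/12.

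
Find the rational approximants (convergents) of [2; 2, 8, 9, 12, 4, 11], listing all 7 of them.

Using the convergent recurrence p_i = a_i*p_{i-1} + p_{i-2}, q_i = a_i*q_{i-1} + q_{i-2} with p_{-2}=0, p_{-1}=1, q_{-2}=1, q_{-1}=0:
  i=0: a_0=2, p_0 = 2*1 + 0 = 2, q_0 = 2*0 + 1 = 1.
  i=1: a_1=2, p_1 = 2*2 + 1 = 5, q_1 = 2*1 + 0 = 2.
  i=2: a_2=8, p_2 = 8*5 + 2 = 42, q_2 = 8*2 + 1 = 17.
  i=3: a_3=9, p_3 = 9*42 + 5 = 383, q_3 = 9*17 + 2 = 155.
  i=4: a_4=12, p_4 = 12*383 + 42 = 4638, q_4 = 12*155 + 17 = 1877.
  i=5: a_5=4, p_5 = 4*4638 + 383 = 18935, q_5 = 4*1877 + 155 = 7663.
  i=6: a_6=11, p_6 = 11*18935 + 4638 = 212923, q_6 = 11*7663 + 1877 = 86170.

2/1, 5/2, 42/17, 383/155, 4638/1877, 18935/7663, 212923/86170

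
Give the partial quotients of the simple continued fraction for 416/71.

[5; 1, 6, 10]

Run the Euclidean algorithm on 416 and 71; the successive quotients are the partial quotients a_0, a_1, ... (each step inverts the fractional part left over by the previous one):
  416 = 5*71 + 61, so a_0 = 5.
  71 = 1*61 + 10, so a_1 = 1.
  61 = 6*10 + 1, so a_2 = 6.
  10 = 10*1 + 0, so a_3 = 10.
The remainder reaches 0 after 4 divisions, so the expansion has 4 partial quotients, read off in order.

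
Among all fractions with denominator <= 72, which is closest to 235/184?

83/65

Expand x = 235/184 as a continued fraction with the Euclidean algorithm:
  235 = 1*184 + 51, so a_0 = 1.
  184 = 3*51 + 31, so a_1 = 3.
  51 = 1*31 + 20, so a_2 = 1.
  31 = 1*20 + 11, so a_3 = 1.
  20 = 1*11 + 9, so a_4 = 1.
  11 = 1*9 + 2, so a_5 = 1.
  9 = 4*2 + 1, so a_6 = 4.
  2 = 2*1 + 0, so a_7 = 2.
so x = [1; 3, 1, 1, 1, 1, 4, 2].
Convergents (p_i = a_i*p_{i-1} + p_{i-2}, q_i = a_i*q_{i-1} + q_{i-2} with p_{-2}=0, p_{-1}=1, q_{-2}=1, q_{-1}=0), until the denominator exceeds 72:
  i=0: a_0=1, p_0 = 1*1 + 0 = 1, q_0 = 1*0 + 1 = 1.
  i=1: a_1=3, p_1 = 3*1 + 1 = 4, q_1 = 3*1 + 0 = 3.
  i=2: a_2=1, p_2 = 1*4 + 1 = 5, q_2 = 1*3 + 1 = 4.
  i=3: a_3=1, p_3 = 1*5 + 4 = 9, q_3 = 1*4 + 3 = 7.
  i=4: a_4=1, p_4 = 1*9 + 5 = 14, q_4 = 1*7 + 4 = 11.
  i=5: a_5=1, p_5 = 1*14 + 9 = 23, q_5 = 1*11 + 7 = 18.
  i=6: a_6=4, p_6 = 4*23 + 14 = 106, q_6 = 4*18 + 11 = 83.
q_6 = 83 > 72, so the last convergent with denominator <= 72 is p_5/q_5 = 23/18.
The closest fraction with denominator <= 72 is either p_5/q_5 or the intermediate fraction (k*p_5 + p_4)/(k*q_5 + q_4) with the largest k >= 1 whose denominator stays <= 72; these approach x as k grows, and every other convergent or intermediate fraction in range is farther away.
Largest k: floor((72 - q_4)/q_5) = floor((72 - 11)/18) = 3.
That gives (3*23 + 14)/(3*18 + 11) = 83/65.
Compare the errors: |x - 23/18| = |235*18 - 23*184|/(184*18) = 2/3312, and |x - 83/65| = |235*65 - 83*184|/(184*65) = 3/11960.
Cross-multiplying, 3*3312 = 9936 < 23920 = 2*11960, so 3/11960 is smaller: the intermediate fraction 83/65 is closer to x than 23/18.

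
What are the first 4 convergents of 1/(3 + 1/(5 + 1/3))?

0/1, 1/3, 5/16, 16/51

Using the convergent recurrence p_i = a_i*p_{i-1} + p_{i-2}, q_i = a_i*q_{i-1} + q_{i-2} with p_{-2}=0, p_{-1}=1, q_{-2}=1, q_{-1}=0:
  i=0: a_0=0, p_0 = 0*1 + 0 = 0, q_0 = 0*0 + 1 = 1.
  i=1: a_1=3, p_1 = 3*0 + 1 = 1, q_1 = 3*1 + 0 = 3.
  i=2: a_2=5, p_2 = 5*1 + 0 = 5, q_2 = 5*3 + 1 = 16.
  i=3: a_3=3, p_3 = 3*5 + 1 = 16, q_3 = 3*16 + 3 = 51.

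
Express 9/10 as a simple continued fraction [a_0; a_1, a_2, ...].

Run the Euclidean algorithm on 9 and 10; the successive quotients are the partial quotients a_0, a_1, ... (each step inverts the fractional part left over by the previous one):
  9 = 0*10 + 9, so a_0 = 0.
  10 = 1*9 + 1, so a_1 = 1.
  9 = 9*1 + 0, so a_2 = 9.
The remainder reaches 0 after 3 divisions, so the expansion has 3 partial quotients, read off in order.

[0; 1, 9]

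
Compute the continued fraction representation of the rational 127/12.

Run the Euclidean algorithm on 127 and 12; the successive quotients are the partial quotients a_0, a_1, ... (each step inverts the fractional part left over by the previous one):
  127 = 10*12 + 7, so a_0 = 10.
  12 = 1*7 + 5, so a_1 = 1.
  7 = 1*5 + 2, so a_2 = 1.
  5 = 2*2 + 1, so a_3 = 2.
  2 = 2*1 + 0, so a_4 = 2.
The remainder reaches 0 after 5 divisions, so the expansion has 5 partial quotients, read off in order.

[10; 1, 1, 2, 2]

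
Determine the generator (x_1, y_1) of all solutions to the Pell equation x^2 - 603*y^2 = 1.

First expand sqrt(603) as a continued fraction. With x_i = (sqrt(603) + m_i)/d_i and (m_0, d_0) = (0, 1): a_0 = floor(sqrt(603)) = 24, since 24^2 = 576 <= 603 < 625 = 25^2.
Iterate m_{i+1} = d_i*a_i - m_i, d_{i+1} = (603 - m_{i+1}^2)/d_i, a_{i+1} = floor((a_0 + m_{i+1})/d_{i+1}):
  m_1 = 1*24 - 0 = 24, d_1 = (603 - 24^2)/1 = 27/1 = 27, a_1 = floor((24 + 24)/27) = 1.
  m_2 = 27*1 - 24 = 3, d_2 = (603 - 3^2)/27 = 594/27 = 22, a_2 = floor((24 + 3)/22) = 1.
  m_3 = 22*1 - 3 = 19, d_3 = (603 - 19^2)/22 = 242/22 = 11, a_3 = floor((24 + 19)/11) = 3.
  m_4 = 11*3 - 19 = 14, d_4 = (603 - 14^2)/11 = 407/11 = 37, a_4 = floor((24 + 14)/37) = 1.
  m_5 = 37*1 - 14 = 23, d_5 = (603 - 23^2)/37 = 74/37 = 2, a_5 = floor((24 + 23)/2) = 23.
  m_6 = 2*23 - 23 = 23, d_6 = (603 - 23^2)/2 = 74/2 = 37, a_6 = floor((24 + 23)/37) = 1.
  m_7 = 37*1 - 23 = 14, d_7 = (603 - 14^2)/37 = 407/37 = 11, a_7 = floor((24 + 14)/11) = 3.
  m_8 = 11*3 - 14 = 19, d_8 = (603 - 19^2)/11 = 242/11 = 22, a_8 = floor((24 + 19)/22) = 1.
  m_9 = 22*1 - 19 = 3, d_9 = (603 - 3^2)/22 = 594/22 = 27, a_9 = floor((24 + 3)/27) = 1.
  m_10 = 27*1 - 3 = 24, d_10 = (603 - 24^2)/27 = 27/27 = 1, a_10 = floor((24 + 24)/1) = 48.
  m_11 = 1*48 - 24 = 24, d_11 = (603 - 24^2)/1 = 27/1 = 27: (m_11, d_11) = (m_1, d_1) = (24, 27), so from here the quotients repeat a_1, ..., a_10; the period length is 10.
So sqrt(603) = [24; (1, 1, 3, 1, 23, 1, 3, 1, 1, 48)] with period length k = 10.
k is even, so the fundamental solution of x^2 - 603y^2 = 1 is (p_{k-1}, q_{k-1}) = (p_9, q_9); compute convergents through index 9.
Convergents (p_i = a_i*p_{i-1} + p_{i-2}, q_i = a_i*q_{i-1} + q_{i-2} with p_{-2}=0, p_{-1}=1, q_{-2}=1, q_{-1}=0):
  i=0: a_0=24, p_0 = 24*1 + 0 = 24, q_0 = 24*0 + 1 = 1.
  i=1: a_1=1, p_1 = 1*24 + 1 = 25, q_1 = 1*1 + 0 = 1.
  i=2: a_2=1, p_2 = 1*25 + 24 = 49, q_2 = 1*1 + 1 = 2.
  i=3: a_3=3, p_3 = 3*49 + 25 = 172, q_3 = 3*2 + 1 = 7.
  i=4: a_4=1, p_4 = 1*172 + 49 = 221, q_4 = 1*7 + 2 = 9.
  i=5: a_5=23, p_5 = 23*221 + 172 = 5255, q_5 = 23*9 + 7 = 214.
  i=6: a_6=1, p_6 = 1*5255 + 221 = 5476, q_6 = 1*214 + 9 = 223.
  i=7: a_7=3, p_7 = 3*5476 + 5255 = 21683, q_7 = 3*223 + 214 = 883.
  i=8: a_8=1, p_8 = 1*21683 + 5476 = 27159, q_8 = 1*883 + 223 = 1106.
  i=9: a_9=1, p_9 = 1*27159 + 21683 = 48842, q_9 = 1*1106 + 883 = 1989.
Check: 48842^2 - 603*1989^2 = 2385540964 - 2385540963 = 1, so (x, y) = (48842, 1989) solves the equation, and by the theorem it is the least positive solution.

(x, y) = (48842, 1989)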